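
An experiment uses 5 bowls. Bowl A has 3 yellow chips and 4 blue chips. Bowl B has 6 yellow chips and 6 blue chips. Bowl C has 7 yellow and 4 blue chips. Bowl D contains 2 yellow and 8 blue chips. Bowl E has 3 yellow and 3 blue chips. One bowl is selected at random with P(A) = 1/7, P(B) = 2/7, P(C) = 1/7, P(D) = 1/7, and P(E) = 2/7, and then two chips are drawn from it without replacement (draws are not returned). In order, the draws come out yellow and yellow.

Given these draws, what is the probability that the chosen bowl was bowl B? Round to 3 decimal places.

Under each hypothesis, the probability of the observed sequence is: P(data | bowl A) = (3/7)(2/6) = 0.14286; P(data | bowl B) = (6/12)(5/11) = 0.22727; P(data | bowl C) = (7/11)(6/10) = 0.38182; P(data | bowl D) = (2/10)(1/9) = 0.022222; P(data | bowl E) = (3/6)(2/5) = 0.2.
Multiplying each by its prior: 1/7 · 0.14286 = 0.020408, 2/7 · 0.22727 = 0.064935, 1/7 · 0.38182 = 0.054545, 1/7 · 0.022222 = 0.0031746, 2/7 · 0.2 = 0.057143; these sum to 0.20021.
Therefore the posterior P(bowl B | data) = (0.064935) / (0.20021) = 0.32434.

0.324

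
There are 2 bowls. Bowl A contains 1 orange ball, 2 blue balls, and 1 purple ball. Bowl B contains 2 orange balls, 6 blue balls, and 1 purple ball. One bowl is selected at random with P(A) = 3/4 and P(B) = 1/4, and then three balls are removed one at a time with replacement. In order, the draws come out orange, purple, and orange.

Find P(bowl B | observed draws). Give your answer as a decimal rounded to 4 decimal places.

Compute the likelihood of the observed sequence for each case: P(data | bowl A) = (1/4)(1/4)(1/4) = 0.015625; P(data | bowl B) = (2/9)(1/9)(2/9) = 0.005487.
Weighting by the prior gives 3/4 · 0.015625 = 0.011719, 1/4 · 0.005487 = 0.0013717; summing to 0.01309.
Therefore the posterior P(bowl B | data) = (0.0013717) / (0.01309) = 0.10479.

0.1048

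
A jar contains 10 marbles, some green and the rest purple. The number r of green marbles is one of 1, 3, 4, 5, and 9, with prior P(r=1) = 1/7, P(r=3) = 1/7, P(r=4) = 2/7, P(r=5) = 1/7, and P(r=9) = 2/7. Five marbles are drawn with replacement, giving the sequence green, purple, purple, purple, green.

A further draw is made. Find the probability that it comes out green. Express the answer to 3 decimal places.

Compute the likelihood of the observed sequence for each case: P(data | r = 1) = (1/10)(9/10)(9/10)(9/10)(1/10) = 0.00729; P(data | r = 3) = (3/10)(7/10)(7/10)(7/10)(3/10) = 0.03087; P(data | r = 4) = (4/10)(6/10)(6/10)(6/10)(4/10) = 0.03456; P(data | r = 5) = (5/10)(5/10)(5/10)(5/10)(5/10) = 0.03125; P(data | r = 9) = (9/10)(1/10)(1/10)(1/10)(9/10) = 0.00081.
Weighting by the prior gives 1/7 · 0.00729 = 0.0010414, 1/7 · 0.03087 = 0.00441, 2/7 · 0.03456 = 0.0098743, 1/7 · 0.03125 = 0.0044643, 2/7 · 0.00081 = 0.00023143; these sum to 0.020021.
Normalising, the posterior is P(r = 1 | data) = 0.052016, P(r = 3 | data) = 0.22026, P(r = 4 | data) = 0.49319, P(r = 5 | data) = 0.22298, P(r = 9 | data) = 0.011559.
So P(green next | data) = Σ P(green next | H) P(H | data) = (1/10)(0.052016) + (3/10)(0.22026) + (2/5)(0.49319) + (1/2)(0.22298) + (9/10)(0.011559) = 0.39045.

0.390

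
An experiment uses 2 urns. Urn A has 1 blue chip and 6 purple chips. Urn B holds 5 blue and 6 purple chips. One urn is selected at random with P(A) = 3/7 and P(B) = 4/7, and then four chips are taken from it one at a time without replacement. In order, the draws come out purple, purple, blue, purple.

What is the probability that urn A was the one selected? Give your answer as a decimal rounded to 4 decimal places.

For each hypothesis, P(data | H) works out to: P(data | urn A) = (6/7)(5/6)(1/5)(4/4) = 0.14286; P(data | urn B) = (6/11)(5/10)(5/9)(4/8) = 0.075758.
Multiplying each by its prior: 3/7 · 0.14286 = 0.061224, 4/7 · 0.075758 = 0.04329; with total 0.10451.
Hence P(urn A | data) = (0.061224) / (0.10451) = 0.5858.

0.5858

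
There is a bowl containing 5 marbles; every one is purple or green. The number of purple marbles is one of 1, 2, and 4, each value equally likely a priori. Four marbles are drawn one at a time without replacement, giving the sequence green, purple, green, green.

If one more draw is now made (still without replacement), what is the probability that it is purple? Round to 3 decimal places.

0.333

For each hypothesis, P(data | H) works out to: P(data | r = 1) = (4/5)(1/4)(3/3)(2/2) = 1/5; P(data | r = 2) = (3/5)(2/4)(2/3)(1/2) = 1/10; P(data | r = 4) = (1/5)(4/4)(0/3) = 0.
Weighting by the prior gives 1/3 · 1/5 = 1/15, 1/3 · 1/10 = 1/30, 1/3 · 0 = 0; these sum to 1/10.
The posterior is then P(r = 1 | data) = 2/3, P(r = 2 | data) = 1/3, P(r = 4 | data) = 0.
The predictive probability is P(purple next | data) = (0)(2/3) + (1)(1/3) = 1/3.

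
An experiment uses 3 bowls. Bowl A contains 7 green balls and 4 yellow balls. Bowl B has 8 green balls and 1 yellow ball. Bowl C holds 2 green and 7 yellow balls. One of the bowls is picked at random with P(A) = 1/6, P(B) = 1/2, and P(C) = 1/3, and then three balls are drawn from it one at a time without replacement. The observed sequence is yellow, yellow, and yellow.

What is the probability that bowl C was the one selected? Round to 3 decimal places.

0.972

Under each hypothesis, the probability of the observed sequence is: P(data | bowl A) = (4/11)(3/10)(2/9) = 0.024242; P(data | bowl B) = (1/9)(0/8) = 0; P(data | bowl C) = (7/9)(6/8)(5/7) = 0.41667.
Multiplying each by its prior: 1/6 · 0.024242 = 0.0040404, 1/2 · 0 = 0, 1/3 · 0.41667 = 0.13889; with total 0.14293.
Therefore the posterior P(bowl C | data) = (0.13889) / (0.14293) = 0.97173.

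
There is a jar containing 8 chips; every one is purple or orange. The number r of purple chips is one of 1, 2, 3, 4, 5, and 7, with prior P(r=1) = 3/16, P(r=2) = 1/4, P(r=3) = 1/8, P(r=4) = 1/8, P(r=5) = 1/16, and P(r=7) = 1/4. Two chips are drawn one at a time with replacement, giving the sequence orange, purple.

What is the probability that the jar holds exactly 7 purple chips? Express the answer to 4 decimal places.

Under each hypothesis, the probability of the observed sequence is: P(data | r = 1) = (7/8)(1/8) = 0.10938; P(data | r = 2) = (6/8)(2/8) = 0.1875; P(data | r = 3) = (5/8)(3/8) = 0.23438; P(data | r = 4) = (4/8)(4/8) = 0.25; P(data | r = 5) = (3/8)(5/8) = 0.23438; P(data | r = 7) = (1/8)(7/8) = 0.10938.
The prior-weighted likelihoods are 3/16 · 0.10938 = 0.020508, 1/4 · 0.1875 = 0.046875, 1/8 · 0.23438 = 0.029297, 1/8 · 0.25 = 0.03125, 1/16 · 0.23438 = 0.014648, 1/4 · 0.10938 = 0.027344; these sum to 0.16992.
Hence P(r = 7 | data) = (0.027344) / (0.16992) = 0.16092.

0.1609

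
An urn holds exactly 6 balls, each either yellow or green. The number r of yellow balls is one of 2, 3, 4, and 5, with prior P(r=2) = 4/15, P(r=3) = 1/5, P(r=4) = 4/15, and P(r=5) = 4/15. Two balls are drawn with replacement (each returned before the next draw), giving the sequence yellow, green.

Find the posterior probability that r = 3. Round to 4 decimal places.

0.2432

The likelihood of the observed sequence under each hypothesis: P(data | r = 2) = (2/6)(4/6) = 2/9; P(data | r = 3) = (3/6)(3/6) = 1/4; P(data | r = 4) = (4/6)(2/6) = 2/9; P(data | r = 5) = (5/6)(1/6) = 5/36.
Multiplying each by its prior: 4/15 · 2/9 = 8/135, 1/5 · 1/4 = 1/20, 4/15 · 2/9 = 8/135, 4/15 · 5/36 = 1/27; with total 37/180.
Hence P(r = 3 | data) = (1/20) / (37/180) = 9/37.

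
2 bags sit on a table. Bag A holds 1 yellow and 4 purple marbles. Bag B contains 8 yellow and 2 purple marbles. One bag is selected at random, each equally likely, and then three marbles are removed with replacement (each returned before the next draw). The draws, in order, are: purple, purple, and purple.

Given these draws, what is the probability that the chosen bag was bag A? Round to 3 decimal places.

For each hypothesis, P(data | H) works out to: P(data | bag A) = (4/5)(4/5)(4/5) = 64/125; P(data | bag B) = (2/10)(2/10)(2/10) = 1/125.
The prior-weighted likelihoods are 1/2 · 64/125 = 32/125, 1/2 · 1/125 = 1/250; summing to 13/50.
So P(bag A | data) = (32/125) / (13/50) = 64/65.

0.985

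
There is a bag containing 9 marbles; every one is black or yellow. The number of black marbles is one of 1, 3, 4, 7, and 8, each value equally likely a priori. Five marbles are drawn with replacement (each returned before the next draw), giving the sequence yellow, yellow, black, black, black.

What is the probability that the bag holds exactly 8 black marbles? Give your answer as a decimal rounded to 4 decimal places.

The likelihood of the observed sequence under each hypothesis: P(data | r = 1) = (8/9)(8/9)(1/9)(1/9)(1/9) = 0.0010838; P(data | r = 3) = (6/9)(6/9)(3/9)(3/9)(3/9) = 0.016461; P(data | r = 4) = (5/9)(5/9)(4/9)(4/9)(4/9) = 0.027096; P(data | r = 7) = (2/9)(2/9)(7/9)(7/9)(7/9) = 0.023235; P(data | r = 8) = (1/9)(1/9)(8/9)(8/9)(8/9) = 0.0086708.
Weighting by the prior gives 1/5 · 0.0010838 = 0.00021677, 1/5 · 0.016461 = 0.0032922, 1/5 · 0.027096 = 0.0054192, 1/5 · 0.023235 = 0.004647, 1/5 · 0.0086708 = 0.0017342; summing to 0.015309.
So P(r = 8 | data) = (0.0017342) / (0.015309) = 0.11327.

0.1133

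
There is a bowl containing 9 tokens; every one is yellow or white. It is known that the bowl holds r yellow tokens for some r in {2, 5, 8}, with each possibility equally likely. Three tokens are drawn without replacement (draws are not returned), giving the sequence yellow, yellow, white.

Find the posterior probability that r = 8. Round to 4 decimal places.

0.3733

Under each hypothesis, the probability of the observed sequence is: P(data | r = 2) = (2/9)(1/8)(7/7) = 1/36; P(data | r = 5) = (5/9)(4/8)(4/7) = 10/63; P(data | r = 8) = (8/9)(7/8)(1/7) = 1/9.
Weighting by the prior gives 1/3 · 1/36 = 1/108, 1/3 · 10/63 = 10/189, 1/3 · 1/9 = 1/27; with total 25/252.
Therefore the posterior P(r = 8 | data) = (1/27) / (25/252) = 28/75.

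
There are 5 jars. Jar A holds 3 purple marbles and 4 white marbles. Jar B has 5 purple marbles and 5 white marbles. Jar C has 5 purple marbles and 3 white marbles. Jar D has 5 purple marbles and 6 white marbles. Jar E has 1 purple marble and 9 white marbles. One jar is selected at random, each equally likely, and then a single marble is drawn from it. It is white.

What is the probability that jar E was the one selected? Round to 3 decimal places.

Under each hypothesis, the probability of this draw is: P(data | jar A) = (4/7) = 0.57143; P(data | jar B) = (5/10) = 0.5; P(data | jar C) = (3/8) = 0.375; P(data | jar D) = (6/11) = 0.54545; P(data | jar E) = (9/10) = 0.9.
Weighting by the prior gives 1/5 · 0.57143 = 0.11429, 1/5 · 0.5 = 0.1, 1/5 · 0.375 = 0.075, 1/5 · 0.54545 = 0.10909, 1/5 · 0.9 = 0.18; summing to 0.57838.
By Bayes' rule, P(jar E | data) = (0.18) / (0.57838) = 0.31122.

0.311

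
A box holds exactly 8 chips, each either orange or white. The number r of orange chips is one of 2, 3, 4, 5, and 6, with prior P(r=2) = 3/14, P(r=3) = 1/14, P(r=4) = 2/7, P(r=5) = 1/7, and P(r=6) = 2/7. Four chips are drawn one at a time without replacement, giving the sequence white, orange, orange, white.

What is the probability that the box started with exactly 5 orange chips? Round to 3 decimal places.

0.177

The likelihood of the observed sequence under each hypothesis: P(data | r = 2) = (6/8)(2/7)(1/6)(5/5) = 0.035714; P(data | r = 3) = (5/8)(3/7)(2/6)(4/5) = 0.071429; P(data | r = 4) = (4/8)(4/7)(3/6)(3/5) = 0.085714; P(data | r = 5) = (3/8)(5/7)(4/6)(2/5) = 0.071429; P(data | r = 6) = (2/8)(6/7)(5/6)(1/5) = 0.035714.
Multiplying each by its prior: 3/14 · 0.035714 = 0.0076531, 1/14 · 0.071429 = 0.005102, 2/7 · 0.085714 = 0.02449, 1/7 · 0.071429 = 0.010204, 2/7 · 0.035714 = 0.010204; these sum to 0.057653.
Hence P(r = 5 | data) = (0.010204) / (0.057653) = 0.17699.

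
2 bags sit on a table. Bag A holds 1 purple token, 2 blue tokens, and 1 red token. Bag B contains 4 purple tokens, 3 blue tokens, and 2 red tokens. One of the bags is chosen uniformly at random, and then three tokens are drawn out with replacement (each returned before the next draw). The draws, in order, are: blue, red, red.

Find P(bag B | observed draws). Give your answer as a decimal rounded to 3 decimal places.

0.345

Compute the likelihood of the observed sequence for each case: P(data | bag A) = (2/4)(1/4)(1/4) = 0.03125; P(data | bag B) = (3/9)(2/9)(2/9) = 0.016461.
Multiplying each by its prior: 1/2 · 0.03125 = 0.015625, 1/2 · 0.016461 = 0.0082305; with total 0.023855.
So P(bag B | data) = (0.0082305) / (0.023855) = 0.34501.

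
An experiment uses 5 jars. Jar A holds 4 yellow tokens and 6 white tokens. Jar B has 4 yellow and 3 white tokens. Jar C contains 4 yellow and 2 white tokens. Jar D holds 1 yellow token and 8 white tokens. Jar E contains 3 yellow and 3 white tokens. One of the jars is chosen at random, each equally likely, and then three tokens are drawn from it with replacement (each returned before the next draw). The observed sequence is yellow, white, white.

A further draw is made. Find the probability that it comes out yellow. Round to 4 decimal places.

Under each hypothesis, the probability of the observed sequence is: P(data | jar A) = (4/10)(6/10)(6/10) = 0.144; P(data | jar B) = (4/7)(3/7)(3/7) = 0.10496; P(data | jar C) = (4/6)(2/6)(2/6) = 0.074074; P(data | jar D) = (1/9)(8/9)(8/9) = 0.087791; P(data | jar E) = (3/6)(3/6)(3/6) = 0.125.
Multiplying each by its prior: 1/5 · 0.144 = 0.0288, 1/5 · 0.10496 = 0.020991, 1/5 · 0.074074 = 0.014815, 1/5 · 0.087791 = 0.017558, 1/5 · 0.125 = 0.025; these sum to 0.10716.
Normalising, the posterior is P(jar A | data) = 0.26875, P(jar B | data) = 0.19588, P(jar C | data) = 0.13824, P(jar D | data) = 0.16384, P(jar E | data) = 0.23329.
Averaging over the posterior, P(yellow next | data) = (2/5)(0.26875) + (4/7)(0.19588) + (2/3)(0.13824) + (1/9)(0.16384) + (1/2)(0.23329) = 0.44644.

0.4464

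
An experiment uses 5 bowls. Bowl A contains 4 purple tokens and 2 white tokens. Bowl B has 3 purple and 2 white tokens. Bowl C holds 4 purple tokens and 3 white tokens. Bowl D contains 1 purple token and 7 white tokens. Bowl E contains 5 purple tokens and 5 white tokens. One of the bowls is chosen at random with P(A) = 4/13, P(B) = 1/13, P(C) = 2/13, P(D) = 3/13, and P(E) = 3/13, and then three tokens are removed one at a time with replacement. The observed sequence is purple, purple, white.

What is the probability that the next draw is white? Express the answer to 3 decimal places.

0.418

Under each hypothesis, the probability of the observed sequence is: P(data | bowl A) = (4/6)(4/6)(2/6) = 0.14815; P(data | bowl B) = (3/5)(3/5)(2/5) = 0.144; P(data | bowl C) = (4/7)(4/7)(3/7) = 0.13994; P(data | bowl D) = (1/8)(1/8)(7/8) = 0.013672; P(data | bowl E) = (5/10)(5/10)(5/10) = 0.125.
Weighting by the prior gives 4/13 · 0.14815 = 0.045584, 1/13 · 0.144 = 0.011077, 2/13 · 0.13994 = 0.021529, 3/13 · 0.013672 = 0.003155, 3/13 · 0.125 = 0.028846; these sum to 0.11019.
Normalising, the posterior is P(bowl A | data) = 0.41368, P(bowl B | data) = 0.10052, P(bowl C | data) = 0.19538, P(bowl D | data) = 0.028632, P(bowl E | data) = 0.26178.
So P(white next | data) = Σ P(white next | H) P(H | data) = (1/3)(0.41368) + (2/5)(0.10052) + (3/7)(0.19538) + (7/8)(0.028632) + (1/2)(0.26178) = 0.41778.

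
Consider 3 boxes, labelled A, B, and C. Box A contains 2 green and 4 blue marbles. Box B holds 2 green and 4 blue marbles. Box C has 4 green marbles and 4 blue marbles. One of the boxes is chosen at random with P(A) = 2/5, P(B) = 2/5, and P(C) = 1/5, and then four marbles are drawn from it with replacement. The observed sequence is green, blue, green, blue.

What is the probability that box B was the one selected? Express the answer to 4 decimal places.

The likelihood of the observed sequence under each hypothesis: P(data | box A) = (2/6)(4/6)(2/6)(4/6) = 0.049383; P(data | box B) = (2/6)(4/6)(2/6)(4/6) = 0.049383; P(data | box C) = (4/8)(4/8)(4/8)(4/8) = 0.0625.
Weighting by the prior gives 2/5 · 0.049383 = 0.019753, 2/5 · 0.049383 = 0.019753, 1/5 · 0.0625 = 0.0125; these sum to 0.052006.
So P(box B | data) = (0.019753) / (0.052006) = 0.37982.

0.3798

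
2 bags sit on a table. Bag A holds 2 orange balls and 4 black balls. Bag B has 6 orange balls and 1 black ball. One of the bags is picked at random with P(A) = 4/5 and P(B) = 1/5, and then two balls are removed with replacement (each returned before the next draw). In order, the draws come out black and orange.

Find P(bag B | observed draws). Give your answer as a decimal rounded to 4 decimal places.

Compute the likelihood of the observed sequence for each case: P(data | bag A) = (4/6)(2/6) = 0.22222; P(data | bag B) = (1/7)(6/7) = 0.12245.
The prior-weighted likelihoods are 4/5 · 0.22222 = 0.17778, 1/5 · 0.12245 = 0.02449; these sum to 0.20227.
Therefore the posterior P(bag B | data) = (0.02449) / (0.20227) = 0.12108.

0.1211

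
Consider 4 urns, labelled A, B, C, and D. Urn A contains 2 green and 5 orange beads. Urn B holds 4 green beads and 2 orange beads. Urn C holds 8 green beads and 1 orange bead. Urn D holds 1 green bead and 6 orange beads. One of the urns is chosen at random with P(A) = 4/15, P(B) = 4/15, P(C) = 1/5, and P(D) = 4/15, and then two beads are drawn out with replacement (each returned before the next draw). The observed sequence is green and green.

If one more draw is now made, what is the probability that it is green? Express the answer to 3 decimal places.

Under each hypothesis, the probability of the observed sequence is: P(data | urn A) = (2/7)(2/7) = 0.081633; P(data | urn B) = (4/6)(4/6) = 0.44444; P(data | urn C) = (8/9)(8/9) = 0.79012; P(data | urn D) = (1/7)(1/7) = 0.020408.
The prior-weighted likelihoods are 4/15 · 0.081633 = 0.021769, 4/15 · 0.44444 = 0.11852, 1/5 · 0.79012 = 0.15802, 4/15 · 0.020408 = 0.0054422; these sum to 0.30375.
Normalising, the posterior is P(urn A | data) = 0.071666, P(urn B | data) = 0.39018, P(urn C | data) = 0.52024, P(urn D | data) = 0.017916.
So P(green next | data) = Σ P(green next | H) P(H | data) = (2/7)(0.071666) + (2/3)(0.39018) + (8/9)(0.52024) + (1/7)(0.017916) = 0.74559.

0.746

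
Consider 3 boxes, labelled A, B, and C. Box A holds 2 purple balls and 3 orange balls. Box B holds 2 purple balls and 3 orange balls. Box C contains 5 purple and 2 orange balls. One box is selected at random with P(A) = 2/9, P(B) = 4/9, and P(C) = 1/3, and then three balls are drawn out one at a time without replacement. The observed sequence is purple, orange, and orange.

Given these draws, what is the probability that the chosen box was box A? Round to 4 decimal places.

0.2979

Compute the likelihood of the observed sequence for each case: P(data | box A) = (2/5)(3/4)(2/3) = 1/5; P(data | box B) = (2/5)(3/4)(2/3) = 1/5; P(data | box C) = (5/7)(2/6)(1/5) = 1/21.
Multiplying each by its prior: 2/9 · 1/5 = 2/45, 4/9 · 1/5 = 4/45, 1/3 · 1/21 = 1/63; these sum to 47/315.
So P(box A | data) = (2/45) / (47/315) = 14/47.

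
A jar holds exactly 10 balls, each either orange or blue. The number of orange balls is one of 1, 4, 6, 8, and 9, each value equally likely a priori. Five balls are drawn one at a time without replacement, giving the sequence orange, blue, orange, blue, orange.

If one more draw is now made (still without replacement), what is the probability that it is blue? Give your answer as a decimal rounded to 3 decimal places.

0.407

For each hypothesis, P(data | H) works out to: P(data | r = 1) = (1/10)(9/9)(0/8) = 0; P(data | r = 4) = (4/10)(6/9)(3/8)(5/7)(2/6) = 0.02381; P(data | r = 6) = (6/10)(4/9)(5/8)(3/7)(4/6) = 0.047619; P(data | r = 8) = (8/10)(2/9)(7/8)(1/7)(6/6) = 0.022222; P(data | r = 9) = (9/10)(1/9)(8/8)(0/7) = 0.
The prior-weighted likelihoods are 1/5 · 0 = 0, 1/5 · 0.02381 = 0.0047619, 1/5 · 0.047619 = 0.0095238, 1/5 · 0.022222 = 0.0044444, 1/5 · 0 = 0; summing to 0.01873.
Normalising, the posterior is P(r = 1 | data) = 0, P(r = 4 | data) = 0.25424, P(r = 6 | data) = 0.50847, P(r = 8 | data) = 0.23729, P(r = 9 | data) = 0.
Averaging over the posterior, P(blue next | data) = (4/5)(0.25424) + (2/5)(0.50847) + (0)(0.23729) = 0.40678.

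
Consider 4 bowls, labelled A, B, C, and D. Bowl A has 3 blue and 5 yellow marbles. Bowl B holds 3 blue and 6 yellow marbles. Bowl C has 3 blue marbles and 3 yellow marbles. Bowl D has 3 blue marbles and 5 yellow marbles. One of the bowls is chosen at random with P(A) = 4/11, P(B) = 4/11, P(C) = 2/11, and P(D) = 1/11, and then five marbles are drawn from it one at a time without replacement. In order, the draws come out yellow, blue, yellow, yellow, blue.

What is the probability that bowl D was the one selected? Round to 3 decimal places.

0.096

The likelihood of the observed sequence under each hypothesis: P(data | bowl A) = (5/8)(3/7)(4/6)(3/5)(2/4) = 0.053571; P(data | bowl B) = (6/9)(3/8)(5/7)(4/6)(2/5) = 0.047619; P(data | bowl C) = (3/6)(3/5)(2/4)(1/3)(2/2) = 0.05; P(data | bowl D) = (5/8)(3/7)(4/6)(3/5)(2/4) = 0.053571.
Multiplying each by its prior: 4/11 · 0.053571 = 0.019481, 4/11 · 0.047619 = 0.017316, 2/11 · 0.05 = 0.0090909, 1/11 · 0.053571 = 0.0048701; with total 0.050758.
Therefore the posterior P(bowl D | data) = (0.0048701) / (0.050758) = 0.095949.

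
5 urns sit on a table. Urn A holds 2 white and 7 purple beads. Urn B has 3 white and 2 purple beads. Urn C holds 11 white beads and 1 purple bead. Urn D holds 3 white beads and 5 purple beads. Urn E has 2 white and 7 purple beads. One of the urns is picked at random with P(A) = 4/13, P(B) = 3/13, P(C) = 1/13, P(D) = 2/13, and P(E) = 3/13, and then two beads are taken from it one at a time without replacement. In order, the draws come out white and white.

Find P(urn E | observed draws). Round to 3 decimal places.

0.039

For each hypothesis, P(data | H) works out to: P(data | urn A) = (2/9)(1/8) = 0.027778; P(data | urn B) = (3/5)(2/4) = 0.3; P(data | urn C) = (11/12)(10/11) = 0.83333; P(data | urn D) = (3/8)(2/7) = 0.10714; P(data | urn E) = (2/9)(1/8) = 0.027778.
Multiplying each by its prior: 4/13 · 0.027778 = 0.008547, 3/13 · 0.3 = 0.069231, 1/13 · 0.83333 = 0.064103, 2/13 · 0.10714 = 0.016484, 3/13 · 0.027778 = 0.0064103; these sum to 0.16477.
Hence P(urn E | data) = (0.0064103) / (0.16477) = 0.038903.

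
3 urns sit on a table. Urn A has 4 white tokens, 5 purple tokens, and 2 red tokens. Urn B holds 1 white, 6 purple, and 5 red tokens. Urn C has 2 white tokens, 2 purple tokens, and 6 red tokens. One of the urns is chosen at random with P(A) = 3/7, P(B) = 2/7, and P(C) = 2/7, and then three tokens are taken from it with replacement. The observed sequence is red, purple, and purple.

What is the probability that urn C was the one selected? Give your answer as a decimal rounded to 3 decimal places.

0.130

The likelihood of the observed sequence under each hypothesis: P(data | urn A) = (2/11)(5/11)(5/11) = 0.037566; P(data | urn B) = (5/12)(6/12)(6/12) = 0.10417; P(data | urn C) = (6/10)(2/10)(2/10) = 0.024.
Weighting by the prior gives 3/7 · 0.037566 = 0.0161, 2/7 · 0.10417 = 0.029762, 2/7 · 0.024 = 0.0068571; with total 0.052719.
So P(urn C | data) = (0.0068571) / (0.052719) = 0.13007.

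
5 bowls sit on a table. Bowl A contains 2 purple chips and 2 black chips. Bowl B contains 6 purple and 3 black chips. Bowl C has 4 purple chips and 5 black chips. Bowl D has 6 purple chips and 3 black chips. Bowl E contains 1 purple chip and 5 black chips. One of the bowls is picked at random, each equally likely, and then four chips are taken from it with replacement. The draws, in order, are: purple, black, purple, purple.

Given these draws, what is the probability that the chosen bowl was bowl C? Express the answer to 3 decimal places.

Compute the likelihood of the observed sequence for each case: P(data | bowl A) = (2/4)(2/4)(2/4)(2/4) = 0.0625; P(data | bowl B) = (6/9)(3/9)(6/9)(6/9) = 0.098765; P(data | bowl C) = (4/9)(5/9)(4/9)(4/9) = 0.048773; P(data | bowl D) = (6/9)(3/9)(6/9)(6/9) = 0.098765; P(data | bowl E) = (1/6)(5/6)(1/6)(1/6) = 0.003858.
Weighting by the prior gives 1/5 · 0.0625 = 0.0125, 1/5 · 0.098765 = 0.019753, 1/5 · 0.048773 = 0.0097546, 1/5 · 0.098765 = 0.019753, 1/5 · 0.003858 = 0.0007716; with total 0.062532.
By Bayes' rule, P(bowl C | data) = (0.0097546) / (0.062532) = 0.15599.

0.156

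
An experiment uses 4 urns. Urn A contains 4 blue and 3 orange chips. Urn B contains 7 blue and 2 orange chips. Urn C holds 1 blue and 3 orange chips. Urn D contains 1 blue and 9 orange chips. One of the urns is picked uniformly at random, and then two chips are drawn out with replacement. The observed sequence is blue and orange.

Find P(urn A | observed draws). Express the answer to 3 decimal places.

0.352

The likelihood of the observed sequence under each hypothesis: P(data | urn A) = (4/7)(3/7) = 0.2449; P(data | urn B) = (7/9)(2/9) = 0.17284; P(data | urn C) = (1/4)(3/4) = 0.1875; P(data | urn D) = (1/10)(9/10) = 0.09.
Multiplying each by its prior: 1/4 · 0.2449 = 0.061224, 1/4 · 0.17284 = 0.04321, 1/4 · 0.1875 = 0.046875, 1/4 · 0.09 = 0.0225; summing to 0.17381.
Hence P(urn A | data) = (0.061224) / (0.17381) = 0.35225.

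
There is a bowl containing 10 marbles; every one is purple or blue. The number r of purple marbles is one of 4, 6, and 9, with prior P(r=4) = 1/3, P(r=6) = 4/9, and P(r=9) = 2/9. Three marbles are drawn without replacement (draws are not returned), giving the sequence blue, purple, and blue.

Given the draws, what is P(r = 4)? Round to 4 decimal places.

0.5556

Compute the likelihood of the observed sequence for each case: P(data | r = 4) = (6/10)(4/9)(5/8) = 1/6; P(data | r = 6) = (4/10)(6/9)(3/8) = 1/10; P(data | r = 9) = (1/10)(9/9)(0/8) = 0.
Weighting by the prior gives 1/3 · 1/6 = 1/18, 4/9 · 1/10 = 2/45, 2/9 · 0 = 0; summing to 1/10.
By Bayes' rule, P(r = 4 | data) = (1/18) / (1/10) = 5/9.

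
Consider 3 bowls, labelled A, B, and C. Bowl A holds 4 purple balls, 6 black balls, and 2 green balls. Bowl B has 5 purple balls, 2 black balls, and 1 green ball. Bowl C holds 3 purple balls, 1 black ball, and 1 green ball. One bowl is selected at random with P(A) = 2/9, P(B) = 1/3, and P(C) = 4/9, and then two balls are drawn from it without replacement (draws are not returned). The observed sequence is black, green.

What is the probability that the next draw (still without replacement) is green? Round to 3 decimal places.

Under each hypothesis, the probability of the observed sequence is: P(data | bowl A) = (6/12)(2/11) = 0.090909; P(data | bowl B) = (2/8)(1/7) = 0.035714; P(data | bowl C) = (1/5)(1/4) = 0.05.
The prior-weighted likelihoods are 2/9 · 0.090909 = 0.020202, 1/3 · 0.035714 = 0.011905, 4/9 · 0.05 = 0.022222; these sum to 0.054329.
Dividing through by the total gives posterior P(bowl A | data) = 0.37185, P(bowl B | data) = 0.21912, P(bowl C | data) = 0.40903.
The predictive probability is P(green next | data) = (1/10)(0.37185) + (0)(0.21912) + (0)(0.40903) = 0.037185.

0.037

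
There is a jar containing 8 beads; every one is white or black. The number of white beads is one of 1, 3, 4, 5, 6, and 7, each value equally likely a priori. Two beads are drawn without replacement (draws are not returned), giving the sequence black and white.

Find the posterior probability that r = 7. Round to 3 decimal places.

Under each hypothesis, the probability of the observed sequence is: P(data | r = 1) = (7/8)(1/7) = 1/8; P(data | r = 3) = (5/8)(3/7) = 15/56; P(data | r = 4) = (4/8)(4/7) = 2/7; P(data | r = 5) = (3/8)(5/7) = 15/56; P(data | r = 6) = (2/8)(6/7) = 3/14; P(data | r = 7) = (1/8)(7/7) = 1/8.
The prior-weighted likelihoods are 1/6 · 1/8 = 1/48, 1/6 · 15/56 = 5/112, 1/6 · 2/7 = 1/21, 1/6 · 15/56 = 5/112, 1/6 · 3/14 = 1/28, 1/6 · 1/8 = 1/48; with total 3/14.
So P(r = 7 | data) = (1/48) / (3/14) = 7/72.

0.097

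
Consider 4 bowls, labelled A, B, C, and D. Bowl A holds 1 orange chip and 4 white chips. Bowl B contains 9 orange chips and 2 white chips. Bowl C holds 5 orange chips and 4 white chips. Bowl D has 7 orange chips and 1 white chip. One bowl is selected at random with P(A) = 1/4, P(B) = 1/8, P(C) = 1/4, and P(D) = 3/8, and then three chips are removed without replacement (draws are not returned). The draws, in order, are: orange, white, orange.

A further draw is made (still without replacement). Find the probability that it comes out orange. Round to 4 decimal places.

Compute the likelihood of the observed sequence for each case: P(data | bowl A) = (1/5)(4/4)(0/3) = 0; P(data | bowl B) = (9/11)(2/10)(8/9) = 0.14545; P(data | bowl C) = (5/9)(4/8)(4/7) = 0.15873; P(data | bowl D) = (7/8)(1/7)(6/6) = 0.125.
Weighting by the prior gives 1/4 · 0 = 0, 1/8 · 0.14545 = 0.018182, 1/4 · 0.15873 = 0.039683, 3/8 · 0.125 = 0.046875; with total 0.10474.
Normalising, the posterior is P(bowl A | data) = 0, P(bowl B | data) = 0.17359, P(bowl C | data) = 0.37887, P(bowl D | data) = 0.44754.
The predictive probability is P(orange next | data) = (7/8)(0.17359) + (1/2)(0.37887) + (1)(0.44754) = 0.78887.

0.7889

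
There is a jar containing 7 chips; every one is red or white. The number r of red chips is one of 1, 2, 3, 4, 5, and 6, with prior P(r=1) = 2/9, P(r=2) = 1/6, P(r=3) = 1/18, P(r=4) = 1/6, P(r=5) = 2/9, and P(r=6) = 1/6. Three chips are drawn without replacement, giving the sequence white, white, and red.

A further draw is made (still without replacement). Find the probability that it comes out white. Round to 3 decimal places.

0.634

The likelihood of the observed sequence under each hypothesis: P(data | r = 1) = (6/7)(5/6)(1/5) = 1/7; P(data | r = 2) = (5/7)(4/6)(2/5) = 4/21; P(data | r = 3) = (4/7)(3/6)(3/5) = 6/35; P(data | r = 4) = (3/7)(2/6)(4/5) = 4/35; P(data | r = 5) = (2/7)(1/6)(5/5) = 1/21; P(data | r = 6) = (1/7)(0/6) = 0.
Weighting by the prior gives 2/9 · 1/7 = 2/63, 1/6 · 4/21 = 2/63, 1/18 · 6/35 = 1/105, 1/6 · 4/35 = 2/105, 2/9 · 1/21 = 2/189, 1/6 · 0 = 0; with total 97/945.
Dividing through by the total gives posterior P(r = 1 | data) = 30/97, P(r = 2 | data) = 30/97, P(r = 3 | data) = 9/97, P(r = 4 | data) = 18/97, P(r = 5 | data) = 10/97, P(r = 6 | data) = 0.
Averaging over the posterior, P(white next | data) = (1)(30/97) + (3/4)(30/97) + (1/2)(9/97) + (1/4)(18/97) + (0)(10/97) = 123/194.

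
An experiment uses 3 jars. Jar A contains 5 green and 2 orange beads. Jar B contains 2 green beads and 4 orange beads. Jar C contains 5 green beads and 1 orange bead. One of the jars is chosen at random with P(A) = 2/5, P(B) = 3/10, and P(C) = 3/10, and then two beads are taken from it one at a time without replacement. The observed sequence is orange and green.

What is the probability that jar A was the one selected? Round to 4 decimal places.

Under each hypothesis, the probability of the observed sequence is: P(data | jar A) = (2/7)(5/6) = 0.2381; P(data | jar B) = (4/6)(2/5) = 0.26667; P(data | jar C) = (1/6)(5/5) = 0.16667.
Multiplying each by its prior: 2/5 · 0.2381 = 0.095238, 3/10 · 0.26667 = 0.08, 3/10 · 0.16667 = 0.05; summing to 0.22524.
So P(jar A | data) = (0.095238) / (0.22524) = 0.42283.

0.4228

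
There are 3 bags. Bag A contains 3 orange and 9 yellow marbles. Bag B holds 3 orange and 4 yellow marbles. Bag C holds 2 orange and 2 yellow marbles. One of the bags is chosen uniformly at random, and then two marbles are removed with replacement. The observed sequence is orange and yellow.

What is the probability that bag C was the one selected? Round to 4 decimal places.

0.3664

Under each hypothesis, the probability of the observed sequence is: P(data | bag A) = (3/12)(9/12) = 0.1875; P(data | bag B) = (3/7)(4/7) = 0.2449; P(data | bag C) = (2/4)(2/4) = 0.25.
The prior-weighted likelihoods are 1/3 · 0.1875 = 0.0625, 1/3 · 0.2449 = 0.081633, 1/3 · 0.25 = 0.083333; summing to 0.22747.
By Bayes' rule, P(bag C | data) = (0.083333) / (0.22747) = 0.36636.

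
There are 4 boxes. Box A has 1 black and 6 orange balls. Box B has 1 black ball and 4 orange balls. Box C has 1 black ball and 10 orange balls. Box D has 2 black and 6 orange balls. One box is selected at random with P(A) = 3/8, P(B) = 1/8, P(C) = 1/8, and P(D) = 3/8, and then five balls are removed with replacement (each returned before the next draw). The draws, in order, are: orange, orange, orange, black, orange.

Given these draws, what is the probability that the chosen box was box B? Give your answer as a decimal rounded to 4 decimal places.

0.1337

The likelihood of the observed sequence under each hypothesis: P(data | box A) = (6/7)(6/7)(6/7)(1/7)(6/7) = 0.077111; P(data | box B) = (4/5)(4/5)(4/5)(1/5)(4/5) = 0.08192; P(data | box C) = (10/11)(10/11)(10/11)(1/11)(10/11) = 0.062092; P(data | box D) = (6/8)(6/8)(6/8)(2/8)(6/8) = 0.079102.
Weighting by the prior gives 3/8 · 0.077111 = 0.028917, 1/8 · 0.08192 = 0.01024, 1/8 · 0.062092 = 0.0077615, 3/8 · 0.079102 = 0.029663; with total 0.076581.
So P(box B | data) = (0.01024) / (0.076581) = 0.13371.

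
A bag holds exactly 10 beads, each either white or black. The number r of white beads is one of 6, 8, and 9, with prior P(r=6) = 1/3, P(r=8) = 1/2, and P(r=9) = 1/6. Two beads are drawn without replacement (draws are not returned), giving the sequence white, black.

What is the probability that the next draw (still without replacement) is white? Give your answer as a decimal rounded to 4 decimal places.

Under each hypothesis, the probability of the observed sequence is: P(data | r = 6) = (6/10)(4/9) = 4/15; P(data | r = 8) = (8/10)(2/9) = 8/45; P(data | r = 9) = (9/10)(1/9) = 1/10.
The prior-weighted likelihoods are 1/3 · 4/15 = 4/45, 1/2 · 8/45 = 4/45, 1/6 · 1/10 = 1/60; these sum to 7/36.
Normalising, the posterior is P(r = 6 | data) = 16/35, P(r = 8 | data) = 16/35, P(r = 9 | data) = 3/35.
So P(white next | data) = Σ P(white next | H) P(H | data) = (5/8)(16/35) + (7/8)(16/35) + (1)(3/35) = 27/35.

0.7714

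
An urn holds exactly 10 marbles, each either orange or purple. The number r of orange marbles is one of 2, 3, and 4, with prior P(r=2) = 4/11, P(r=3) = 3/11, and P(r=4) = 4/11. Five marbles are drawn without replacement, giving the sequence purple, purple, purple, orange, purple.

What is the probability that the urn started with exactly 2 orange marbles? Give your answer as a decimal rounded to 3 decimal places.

0.502

Under each hypothesis, the probability of the observed sequence is: P(data | r = 2) = (8/10)(7/9)(6/8)(2/7)(5/6) = 0.11111; P(data | r = 3) = (7/10)(6/9)(5/8)(3/7)(4/6) = 0.083333; P(data | r = 4) = (6/10)(5/9)(4/8)(4/7)(3/6) = 0.047619.
Weighting by the prior gives 4/11 · 0.11111 = 0.040404, 3/11 · 0.083333 = 0.022727, 4/11 · 0.047619 = 0.017316; summing to 0.080447.
So P(r = 2 | data) = (0.040404) / (0.080447) = 0.50224.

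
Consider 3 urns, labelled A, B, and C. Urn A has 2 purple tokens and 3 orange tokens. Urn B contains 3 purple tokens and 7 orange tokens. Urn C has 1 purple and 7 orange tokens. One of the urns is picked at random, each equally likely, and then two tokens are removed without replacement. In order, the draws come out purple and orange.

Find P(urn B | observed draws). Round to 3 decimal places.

For each hypothesis, P(data | H) works out to: P(data | urn A) = (2/5)(3/4) = 3/10; P(data | urn B) = (3/10)(7/9) = 7/30; P(data | urn C) = (1/8)(7/7) = 1/8.
The prior-weighted likelihoods are 1/3 · 3/10 = 1/10, 1/3 · 7/30 = 7/90, 1/3 · 1/8 = 1/24; summing to 79/360.
Therefore the posterior P(urn B | data) = (7/90) / (79/360) = 28/79.

0.354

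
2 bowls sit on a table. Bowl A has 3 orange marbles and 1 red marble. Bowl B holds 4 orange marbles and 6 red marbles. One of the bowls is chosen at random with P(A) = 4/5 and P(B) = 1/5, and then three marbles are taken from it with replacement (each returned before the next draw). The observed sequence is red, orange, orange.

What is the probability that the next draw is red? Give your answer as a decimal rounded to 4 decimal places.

Compute the likelihood of the observed sequence for each case: P(data | bowl A) = (1/4)(3/4)(3/4) = 0.14062; P(data | bowl B) = (6/10)(4/10)(4/10) = 0.096.
The prior-weighted likelihoods are 4/5 · 0.14062 = 0.1125, 1/5 · 0.096 = 0.0192; with total 0.1317.
Dividing through by the total gives posterior P(bowl A | data) = 0.85421, P(bowl B | data) = 0.14579.
The predictive probability is P(red next | data) = (1/4)(0.85421) + (3/5)(0.14579) = 0.30103.

0.3010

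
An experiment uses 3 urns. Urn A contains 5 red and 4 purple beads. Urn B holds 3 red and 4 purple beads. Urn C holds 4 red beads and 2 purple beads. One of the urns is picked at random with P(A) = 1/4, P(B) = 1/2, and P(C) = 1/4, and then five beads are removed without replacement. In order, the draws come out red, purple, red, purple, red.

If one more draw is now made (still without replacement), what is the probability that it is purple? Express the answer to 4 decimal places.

0.4722

For each hypothesis, P(data | H) works out to: P(data | urn A) = (5/9)(4/8)(4/7)(3/6)(3/5) = 1/21; P(data | urn B) = (3/7)(4/6)(2/5)(3/4)(1/3) = 1/35; P(data | urn C) = (4/6)(2/5)(3/4)(1/3)(2/2) = 1/15.
Weighting by the prior gives 1/4 · 1/21 = 1/84, 1/2 · 1/35 = 1/70, 1/4 · 1/15 = 1/60; summing to 3/70.
Normalising, the posterior is P(urn A | data) = 5/18, P(urn B | data) = 1/3, P(urn C | data) = 7/18.
The predictive probability is P(purple next | data) = (1/2)(5/18) + (1)(1/3) + (0)(7/18) = 17/36.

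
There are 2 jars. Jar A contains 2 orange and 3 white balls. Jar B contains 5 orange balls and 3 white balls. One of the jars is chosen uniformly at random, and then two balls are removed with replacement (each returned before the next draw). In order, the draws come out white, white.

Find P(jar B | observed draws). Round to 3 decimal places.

The likelihood of the observed sequence under each hypothesis: P(data | jar A) = (3/5)(3/5) = 0.36; P(data | jar B) = (3/8)(3/8) = 0.14062.
Multiplying each by its prior: 1/2 · 0.36 = 0.18, 1/2 · 0.14062 = 0.070312; summing to 0.25031.
By Bayes' rule, P(jar B | data) = (0.070312) / (0.25031) = 0.2809.

0.281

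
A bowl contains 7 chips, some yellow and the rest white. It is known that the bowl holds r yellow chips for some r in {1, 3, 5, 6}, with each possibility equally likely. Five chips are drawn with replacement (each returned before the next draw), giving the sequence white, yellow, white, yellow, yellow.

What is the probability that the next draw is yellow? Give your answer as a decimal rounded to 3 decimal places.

Under each hypothesis, the probability of the observed sequence is: P(data | r = 1) = (6/7)(1/7)(6/7)(1/7)(1/7) = 0.002142; P(data | r = 3) = (4/7)(3/7)(4/7)(3/7)(3/7) = 0.025704; P(data | r = 5) = (2/7)(5/7)(2/7)(5/7)(5/7) = 0.02975; P(data | r = 6) = (1/7)(6/7)(1/7)(6/7)(6/7) = 0.012852.
The prior-weighted likelihoods are 1/4 · 0.002142 = 0.00053549, 1/4 · 0.025704 = 0.0064259, 1/4 · 0.02975 = 0.0074374, 1/4 · 0.012852 = 0.0032129; with total 0.017612.
Normalising, the posterior is P(r = 1 | data) = 0.030405, P(r = 3 | data) = 0.36486, P(r = 5 | data) = 0.4223, P(r = 6 | data) = 0.18243.
Averaging over the posterior, P(yellow next | data) = (1/7)(0.030405) + (3/7)(0.36486) + (5/7)(0.4223) + (6/7)(0.18243) = 0.61873.

0.619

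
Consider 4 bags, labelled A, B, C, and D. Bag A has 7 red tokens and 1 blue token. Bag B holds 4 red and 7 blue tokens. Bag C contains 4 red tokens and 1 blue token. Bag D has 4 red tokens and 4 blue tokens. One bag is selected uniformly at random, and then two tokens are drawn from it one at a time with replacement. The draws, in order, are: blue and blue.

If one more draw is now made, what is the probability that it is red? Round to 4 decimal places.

0.4474

For each hypothesis, P(data | H) works out to: P(data | bag A) = (1/8)(1/8) = 0.015625; P(data | bag B) = (7/11)(7/11) = 0.40496; P(data | bag C) = (1/5)(1/5) = 0.04; P(data | bag D) = (4/8)(4/8) = 0.25.
The prior-weighted likelihoods are 1/4 · 0.015625 = 0.0039062, 1/4 · 0.40496 = 0.10124, 1/4 · 0.04 = 0.01, 1/4 · 0.25 = 0.0625; summing to 0.17765.
Dividing through by the total gives posterior P(bag A | data) = 0.021989, P(bag B | data) = 0.5699, P(bag C | data) = 0.056292, P(bag D | data) = 0.35182.
So P(red next | data) = Σ P(red next | H) P(H | data) = (7/8)(0.021989) + (4/11)(0.5699) + (4/5)(0.056292) + (1/2)(0.35182) = 0.44742.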